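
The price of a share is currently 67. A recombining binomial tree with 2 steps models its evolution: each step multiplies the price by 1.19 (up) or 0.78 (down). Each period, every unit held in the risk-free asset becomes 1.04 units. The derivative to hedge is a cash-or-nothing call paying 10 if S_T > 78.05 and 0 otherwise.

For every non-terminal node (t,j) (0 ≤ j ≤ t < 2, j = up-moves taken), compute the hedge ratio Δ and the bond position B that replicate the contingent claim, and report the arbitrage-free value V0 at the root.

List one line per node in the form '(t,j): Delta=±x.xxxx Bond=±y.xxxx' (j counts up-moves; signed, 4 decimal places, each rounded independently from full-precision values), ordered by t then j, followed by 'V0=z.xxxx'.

Risk-neutral probability p* = (R−d)/(u−d) = (1.04−0.78)/(1.19−0.78) = 0.6341.
Terminal values V(2,·): V(2,0)=0.0000, V(2,1)=0.0000, V(2,2)=10.0000
(1,0): S=52.2600. Δ = (V_up−V_dn)/(S_up−S_dn) = (0.0000−0.0000)/(62.1894−40.7628) = 0.0000. V = [p*·0.0000 + (1−p*)·0.0000]/1.04 = 0.0000. B = V − Δ·S = 0.0000.
(1,1): S=79.7300. Δ = (V_up−V_dn)/(S_up−S_dn) = (10.0000−0.0000)/(94.8787−62.1894) = 0.3059. V = [p*·10.0000 + (1−p*)·0.0000]/1.04 = 6.0976. B = V − Δ·S = -18.2927.
(0,0): S=67.0000. Δ = (V_up−V_dn)/(S_up−S_dn) = (6.0976−0.0000)/(79.7300−52.2600) = 0.2220. V = [p*·6.0976 + (1−p*)·0.0000]/1.04 = 3.7180. B = V − Δ·S = -11.1541.
Self-financing check: at every node Δ·S+B equals the discounted successor values.

(0,0): Delta=0.2220 Bond=-11.1541
(1,0): Delta=0.0000 Bond=0.0000
(1,1): Delta=0.3059 Bond=-18.2927
V0=3.7180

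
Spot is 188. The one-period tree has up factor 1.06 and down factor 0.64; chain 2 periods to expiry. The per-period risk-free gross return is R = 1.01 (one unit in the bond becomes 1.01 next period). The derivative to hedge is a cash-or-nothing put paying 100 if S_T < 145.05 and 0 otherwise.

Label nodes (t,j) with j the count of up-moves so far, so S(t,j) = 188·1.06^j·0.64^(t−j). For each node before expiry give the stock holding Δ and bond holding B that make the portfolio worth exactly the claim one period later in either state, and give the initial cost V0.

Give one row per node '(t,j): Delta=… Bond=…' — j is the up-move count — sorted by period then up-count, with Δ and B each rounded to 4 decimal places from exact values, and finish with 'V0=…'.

The replicating-portfolio and risk-neutral prices coincide; use p* = (1.01−0.64)/(1.06−0.64) = 0.8810 for the latter.
Terminal payoffs: V(2,0)=100.0000, V(2,1)=100.0000, V(2,2)=0.0000
Node (1,0) S=120.3200: V=(p*·100.0000+(1−p*)·100.0000)/1.01=99.0099; Δ=(100.0000−100.0000)/(127.5392−77.0048)=0.0000; B=V−Δ·S=99.0099
Node (1,1) S=199.2800: V=(p*·0.0000+(1−p*)·100.0000)/1.01=11.7869; Δ=(0.0000−100.0000)/(211.2368−127.5392)=-1.1948; B=V−Δ·S=249.8821
Node (0,0) S=188.0000: V=(p*·11.7869+(1−p*)·99.0099)/1.01=21.9511; Δ=(11.7869−99.0099)/(199.2800−120.3200)=-1.1046; B=V−Δ·S=229.6249
Check: Δ(0,0)·S0 + B(0,0) = 21.9511 = V0.

(0,0): Delta=-1.1046 Bond=229.6249
(1,0): Delta=0.0000 Bond=99.0099
(1,1): Delta=-1.1948 Bond=249.8821
V0=21.9511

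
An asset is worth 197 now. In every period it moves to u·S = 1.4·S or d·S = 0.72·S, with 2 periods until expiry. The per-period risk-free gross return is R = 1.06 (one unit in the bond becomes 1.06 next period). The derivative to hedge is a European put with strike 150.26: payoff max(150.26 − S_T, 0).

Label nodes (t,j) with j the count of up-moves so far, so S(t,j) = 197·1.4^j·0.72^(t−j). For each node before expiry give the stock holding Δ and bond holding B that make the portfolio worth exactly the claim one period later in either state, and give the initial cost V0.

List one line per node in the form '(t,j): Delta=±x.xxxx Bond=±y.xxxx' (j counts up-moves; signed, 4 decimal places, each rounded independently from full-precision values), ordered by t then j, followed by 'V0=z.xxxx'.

(0,0): Delta=-0.1695 Bond=44.1002
(1,0): Delta=-0.4991 Bond=93.4923
(1,1): Delta=0.0000 Bond=0.0000
V0=10.7100

Risk-neutral probability p* = (R−d)/(u−d) = (1.06−0.72)/(1.4−0.72) = 0.5000.
Terminal payoffs: V(2,0)=48.1352, V(2,1)=0.0000, V(2,2)=0.0000
Node (1,0) S=141.8400: V=(p*·0.0000+(1−p*)·48.1352)/1.06=22.7053; Δ=(0.0000−48.1352)/(198.5760−102.1248)=-0.4991; B=V−Δ·S=93.4923
Node (1,1) S=275.8000: V=(p*·0.0000+(1−p*)·0.0000)/1.06=0.0000; Δ=(0.0000−0.0000)/(386.1200−198.5760)=0.0000; B=V−Δ·S=0.0000
Node (0,0) S=197.0000: V=(p*·0.0000+(1−p*)·22.7053)/1.06=10.7100; Δ=(0.0000−22.7053)/(275.8000−141.8400)=-0.1695; B=V−Δ·S=44.1002
Each (Δ,B) replicates both successor values, so the strategy is self-financing and V0 is arbitrage-free.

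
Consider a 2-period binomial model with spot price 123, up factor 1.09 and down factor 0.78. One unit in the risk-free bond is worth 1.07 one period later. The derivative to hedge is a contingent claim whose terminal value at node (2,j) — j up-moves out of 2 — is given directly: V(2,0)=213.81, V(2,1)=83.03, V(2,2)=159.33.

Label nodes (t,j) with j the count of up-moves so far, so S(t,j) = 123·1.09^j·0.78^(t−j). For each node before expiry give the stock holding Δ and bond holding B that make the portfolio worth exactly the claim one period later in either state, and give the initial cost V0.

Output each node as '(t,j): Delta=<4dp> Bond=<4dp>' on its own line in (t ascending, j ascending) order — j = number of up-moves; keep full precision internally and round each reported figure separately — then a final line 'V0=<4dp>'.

(0,0): Delta=1.5427 Bond=-58.4311
(1,0): Delta=-4.3972 Bond=507.3545
(1,1): Delta=1.8358 Bond=-101.8230
V0=131.3187

No-arbitrage ⇒ martingale measure with p* = (R−d)/(u−d) = 0.9355.
Terminal payoffs: V(2,0)=213.8100, V(2,1)=83.0300, V(2,2)=159.3300
Node (1,0) S=95.9400: V=(p*·83.0300+(1−p*)·213.8100)/1.07=85.4836; Δ=(83.0300−213.8100)/(104.5746−74.8332)=-4.3972; B=V−Δ·S=507.3545
Node (1,1) S=134.0700: V=(p*·159.3300+(1−p*)·83.0300)/1.07=144.3060; Δ=(159.3300−83.0300)/(146.1363−104.5746)=1.8358; B=V−Δ·S=-101.8230
Node (0,0) S=123.0000: V=(p*·144.3060+(1−p*)·85.4836)/1.07=131.3187; Δ=(144.3060−85.4836)/(134.0700−95.9400)=1.5427; B=V−Δ·S=-58.4311
The time-0 hedge costs 131.3187, which is the no-arbitrage price.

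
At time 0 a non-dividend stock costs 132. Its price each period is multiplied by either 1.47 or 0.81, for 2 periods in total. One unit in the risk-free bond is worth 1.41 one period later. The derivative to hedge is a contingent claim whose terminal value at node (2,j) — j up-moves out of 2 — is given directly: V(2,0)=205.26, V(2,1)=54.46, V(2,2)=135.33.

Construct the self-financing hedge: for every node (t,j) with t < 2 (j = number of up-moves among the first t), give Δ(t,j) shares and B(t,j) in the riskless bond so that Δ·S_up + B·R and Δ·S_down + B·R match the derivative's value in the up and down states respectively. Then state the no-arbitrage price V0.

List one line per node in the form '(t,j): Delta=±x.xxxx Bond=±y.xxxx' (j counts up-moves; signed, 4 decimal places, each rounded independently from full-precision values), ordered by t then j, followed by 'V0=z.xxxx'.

The replicating-portfolio and risk-neutral prices coincide; use p* = (1.41−0.81)/(1.47−0.81) = 0.9091 for the latter.
Terminal values V(2,·): V(2,0)=205.2600, V(2,1)=54.4600, V(2,2)=135.3300
(1,0): S=106.9200. Δ = (V_up−V_dn)/(S_up−S_dn) = (54.4600−205.2600)/(157.1724−86.6052) = -2.1370. V = [p*·54.4600 + (1−p*)·205.2600]/1.41 = 48.3469. B = V − Δ·S = 276.8317.
(1,1): S=194.0400. Δ = (V_up−V_dn)/(S_up−S_dn) = (135.3300−54.4600)/(285.2388−157.1724) = 0.6315. V = [p*·135.3300 + (1−p*)·54.4600]/1.41 = 90.7647. B = V − Δ·S = -31.7656.
(0,0): S=132.0000. Δ = (V_up−V_dn)/(S_up−S_dn) = (90.7647−48.3469)/(194.0400−106.9200) = 0.4869. V = [p*·90.7647 + (1−p*)·48.3469]/1.41 = 61.6372. B = V − Δ·S = -2.6321.
Each (Δ,B) replicates both successor values, so the strategy is self-financing and V0 is arbitrage-free.

(0,0): Delta=0.4869 Bond=-2.6321
(1,0): Delta=-2.1370 Bond=276.8317
(1,1): Delta=0.6315 Bond=-31.7656
V0=61.6372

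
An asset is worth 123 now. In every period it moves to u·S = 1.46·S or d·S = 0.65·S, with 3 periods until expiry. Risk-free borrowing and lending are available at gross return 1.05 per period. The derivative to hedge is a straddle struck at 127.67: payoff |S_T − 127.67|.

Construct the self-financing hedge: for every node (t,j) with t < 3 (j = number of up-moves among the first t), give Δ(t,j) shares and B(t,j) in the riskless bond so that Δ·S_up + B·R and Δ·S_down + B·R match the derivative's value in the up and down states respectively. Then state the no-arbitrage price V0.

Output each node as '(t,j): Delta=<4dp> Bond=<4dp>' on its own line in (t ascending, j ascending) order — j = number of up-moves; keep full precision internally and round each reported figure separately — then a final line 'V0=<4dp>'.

(0,0): Delta=0.3321 Bond=26.8653
(1,0): Delta=-0.3790 Bond=85.0674
(1,1): Delta=0.6567 Bond=-30.0717
(2,0): Delta=-1.0000 Bond=121.5905
(2,1): Delta=-0.0957 Bond=56.2444
(2,2): Delta=1.0000 Bond=-121.5905
V0=67.7184

No-arbitrage ⇒ martingale measure with p* = (R−d)/(u−d) = 0.4938.
Terminal payoffs: V(3,0)=93.8911, V(3,1)=51.7974, V(3,2)=42.7514, V(3,3)=255.1227
  t=2,j=0: stock 51.9675 → up 75.8726 (V=51.7974), down 33.7789 (V=93.8911). Price 69.6230; hedge Δ=-1.0000, bond B=121.5905.
  t=2,j=1: stock 116.7270 → up 170.4214 (V=42.7514), down 75.8725 (V=51.7974). Price 45.0765; hedge Δ=-0.0957, bond B=56.2444.
  t=2,j=2: stock 262.1868 → up 382.7927 (V=255.1227), down 170.4214 (V=42.7514). Price 140.5963; hedge Δ=1.0000, bond B=-121.5905.
  t=1,j=0: stock 79.9500 → up 116.7270 (V=45.0765), down 51.9675 (V=69.6230). Price 54.7631; hedge Δ=-0.3790, bond B=85.0674.
  t=1,j=1: stock 179.5800 → up 262.1868 (V=140.5963), down 116.7270 (V=45.0765). Price 87.8541; hedge Δ=0.6567, bond B=-30.0717.
  t=0,j=0: stock 123.0000 → up 179.5800 (V=87.8541), down 79.9500 (V=54.7631). Price 67.7184; hedge Δ=0.3321, bond B=26.8653.
The time-0 hedge costs 67.7184, which is the no-arbitrage price.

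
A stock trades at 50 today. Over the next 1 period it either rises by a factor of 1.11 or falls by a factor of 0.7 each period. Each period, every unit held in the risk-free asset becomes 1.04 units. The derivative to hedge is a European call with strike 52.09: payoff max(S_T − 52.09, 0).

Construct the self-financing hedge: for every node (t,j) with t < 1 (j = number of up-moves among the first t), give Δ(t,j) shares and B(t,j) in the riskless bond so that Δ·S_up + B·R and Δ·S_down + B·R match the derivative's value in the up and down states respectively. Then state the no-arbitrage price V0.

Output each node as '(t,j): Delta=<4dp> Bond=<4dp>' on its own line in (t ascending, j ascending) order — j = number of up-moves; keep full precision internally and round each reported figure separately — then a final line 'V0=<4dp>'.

(0,0): Delta=0.1663 Bond=-5.5980
V0=2.7190

No-arbitrage ⇒ martingale measure with p* = (R−d)/(u−d) = 0.8293.
Payoff layer (t=1): V(1,0)=0.0000, V(1,1)=3.4100
Node (0,0) S=50.0000: V=(p*·3.4100+(1−p*)·0.0000)/1.04=2.7190; Δ=(3.4100−0.0000)/(55.5000−35.0000)=0.1663; B=V−Δ·S=-5.5980
Self-financing check: at every node Δ·S+B equals the discounted successor values.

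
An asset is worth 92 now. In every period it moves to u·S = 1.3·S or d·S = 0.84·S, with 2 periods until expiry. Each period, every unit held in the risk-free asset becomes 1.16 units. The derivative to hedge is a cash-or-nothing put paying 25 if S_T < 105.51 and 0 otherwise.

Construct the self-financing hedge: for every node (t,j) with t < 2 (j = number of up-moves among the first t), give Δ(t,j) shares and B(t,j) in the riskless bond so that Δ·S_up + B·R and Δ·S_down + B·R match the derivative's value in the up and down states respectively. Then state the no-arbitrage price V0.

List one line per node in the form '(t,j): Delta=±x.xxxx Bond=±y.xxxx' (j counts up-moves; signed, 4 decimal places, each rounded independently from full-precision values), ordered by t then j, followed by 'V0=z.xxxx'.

Since d<R<u, set p* = (R−d)/(u−d) = 0.6957; price each node as the discounted p*-expectation of its children.
Terminal payoffs: V(2,0)=25.0000, V(2,1)=25.0000, V(2,2)=0.0000
(1,0): S=77.2800. Δ = (V_up−V_dn)/(S_up−S_dn) = (25.0000−25.0000)/(100.4640−64.9152) = 0.0000. V = [p*·25.0000 + (1−p*)·25.0000]/1.16 = 21.5517. B = V − Δ·S = 21.5517.
(1,1): S=119.6000. Δ = (V_up−V_dn)/(S_up−S_dn) = (0.0000−25.0000)/(155.4800−100.4640) = -0.4544. V = [p*·0.0000 + (1−p*)·25.0000]/1.16 = 6.5592. B = V − Δ·S = 60.9070.
(0,0): S=92.0000. Δ = (V_up−V_dn)/(S_up−S_dn) = (6.5592−21.5517)/(119.6000−77.2800) = -0.3543. V = [p*·6.5592 + (1−p*)·21.5517]/1.16 = 9.5881. B = V − Δ·S = 42.1805.
The time-0 hedge costs 9.5881, which is the no-arbitrage price.

(0,0): Delta=-0.3543 Bond=42.1805
(1,0): Delta=0.0000 Bond=21.5517
(1,1): Delta=-0.4544 Bond=60.9070
V0=9.5881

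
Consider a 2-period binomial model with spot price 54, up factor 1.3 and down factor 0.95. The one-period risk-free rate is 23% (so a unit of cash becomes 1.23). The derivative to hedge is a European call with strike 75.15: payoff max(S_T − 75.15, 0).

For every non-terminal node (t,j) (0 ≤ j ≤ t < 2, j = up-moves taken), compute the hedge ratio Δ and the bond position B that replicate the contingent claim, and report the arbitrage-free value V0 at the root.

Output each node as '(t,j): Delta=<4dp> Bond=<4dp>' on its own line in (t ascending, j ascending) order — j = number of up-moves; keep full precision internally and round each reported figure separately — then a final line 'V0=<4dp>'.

(0,0): Delta=0.5544 Bond=-23.1223
(1,0): Delta=0.0000 Bond=0.0000
(1,1): Delta=0.6557 Bond=-35.5505
V0=6.8150

Under the risk-neutral measure, an up-move has probability p* = (R−d)/(u−d) = 0.8000 and values discount at R = 1.23.
Terminal values V(2,·): V(2,0)=0.0000, V(2,1)=0.0000, V(2,2)=16.1100
(1,0): S=51.3000. Δ = (V_up−V_dn)/(S_up−S_dn) = (0.0000−0.0000)/(66.6900−48.7350) = 0.0000. V = [p*·0.0000 + (1−p*)·0.0000]/1.23 = 0.0000. B = V − Δ·S = 0.0000.
(1,1): S=70.2000. Δ = (V_up−V_dn)/(S_up−S_dn) = (16.1100−0.0000)/(91.2600−66.6900) = 0.6557. V = [p*·16.1100 + (1−p*)·0.0000]/1.23 = 10.4780. B = V − Δ·S = -35.5505.
(0,0): S=54.0000. Δ = (V_up−V_dn)/(S_up−S_dn) = (10.4780−0.0000)/(70.2000−51.3000) = 0.5544. V = [p*·10.4780 + (1−p*)·0.0000]/1.23 = 6.8150. B = V − Δ·S = -23.1223.
Root portfolio cost Δ·54+B reproduces V0=6.8150.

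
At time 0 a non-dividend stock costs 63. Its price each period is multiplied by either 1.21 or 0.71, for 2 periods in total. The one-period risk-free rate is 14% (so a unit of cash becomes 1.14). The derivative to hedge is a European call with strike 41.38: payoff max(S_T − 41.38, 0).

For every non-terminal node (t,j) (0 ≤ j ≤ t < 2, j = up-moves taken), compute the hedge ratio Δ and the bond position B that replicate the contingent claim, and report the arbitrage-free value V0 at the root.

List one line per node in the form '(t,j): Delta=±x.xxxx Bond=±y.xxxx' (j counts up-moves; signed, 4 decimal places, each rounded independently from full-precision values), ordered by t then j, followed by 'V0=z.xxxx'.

No-arbitrage ⇒ martingale measure with p* = (R−d)/(u−d) = 0.8600.
Payoff layer (t=2): V(2,0)=0.0000, V(2,1)=12.7433, V(2,2)=50.8583
  t=1,j=0: stock 44.7300 → up 54.1233 (V=12.7433), down 31.7583 (V=0.0000). Price 9.6134; hedge Δ=0.5698, bond B=-15.8732.
  t=1,j=1: stock 76.2300 → up 92.2383 (V=50.8583), down 54.1233 (V=12.7433). Price 39.9318; hedge Δ=1.0000, bond B=-36.2982.
  t=0,j=0: stock 63.0000 → up 76.2300 (V=39.9318), down 44.7300 (V=9.6134). Price 31.3045; hedge Δ=0.9625, bond B=-29.3322.
The time-0 hedge costs 31.3045, which is the no-arbitrage price.

(0,0): Delta=0.9625 Bond=-29.3322
(1,0): Delta=0.5698 Bond=-15.8732
(1,1): Delta=1.0000 Bond=-36.2982
V0=31.3045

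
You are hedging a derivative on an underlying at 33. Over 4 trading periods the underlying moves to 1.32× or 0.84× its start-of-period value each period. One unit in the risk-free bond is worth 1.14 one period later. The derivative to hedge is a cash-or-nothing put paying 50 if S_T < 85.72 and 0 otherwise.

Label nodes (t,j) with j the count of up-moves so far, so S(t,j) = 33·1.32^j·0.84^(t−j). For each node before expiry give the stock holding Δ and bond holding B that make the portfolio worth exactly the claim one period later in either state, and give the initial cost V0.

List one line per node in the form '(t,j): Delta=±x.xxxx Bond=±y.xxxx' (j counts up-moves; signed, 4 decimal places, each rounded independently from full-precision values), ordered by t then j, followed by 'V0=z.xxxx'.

No-arbitrage ⇒ martingale measure with p* = (R−d)/(u−d) = 0.6250.
Terminal payoffs: V(4,0)=50.0000, V(4,1)=50.0000, V(4,2)=50.0000, V(4,3)=50.0000, V(4,4)=0.0000
Node (3,0) S=19.5592: V=(p*·50.0000+(1−p*)·50.0000)/1.14=43.8596; Δ=(50.0000−50.0000)/(25.8182−16.4298)=0.0000; B=V−Δ·S=43.8596
Node (3,1) S=30.7359: V=(p*·50.0000+(1−p*)·50.0000)/1.14=43.8596; Δ=(50.0000−50.0000)/(40.5714−25.8182)=0.0000; B=V−Δ·S=43.8596
Node (3,2) S=48.2993: V=(p*·50.0000+(1−p*)·50.0000)/1.14=43.8596; Δ=(50.0000−50.0000)/(63.7551−40.5714)=0.0000; B=V−Δ·S=43.8596
Node (3,3) S=75.8989: V=(p*·0.0000+(1−p*)·50.0000)/1.14=16.4474; Δ=(0.0000−50.0000)/(100.1866−63.7551)=-1.3724; B=V−Δ·S=120.6140
Node (2,0) S=23.2848: V=(p*·43.8596+(1−p*)·43.8596)/1.14=38.4734; Δ=(43.8596−43.8596)/(30.7359−19.5592)=0.0000; B=V−Δ·S=38.4734
Node (2,1) S=36.5904: V=(p*·43.8596+(1−p*)·43.8596)/1.14=38.4734; Δ=(43.8596−43.8596)/(48.2993−30.7359)=0.0000; B=V−Δ·S=38.4734
Node (2,2) S=57.4992: V=(p*·16.4474+(1−p*)·43.8596)/1.14=23.4447; Δ=(16.4474−43.8596)/(75.8989−48.2993)=-0.9932; B=V−Δ·S=80.5536
Node (1,0) S=27.7200: V=(p*·38.4734+(1−p*)·38.4734)/1.14=33.7486; Δ=(38.4734−38.4734)/(36.5904−23.2848)=0.0000; B=V−Δ·S=33.7486
Node (1,1) S=43.5600: V=(p*·23.4447+(1−p*)·38.4734)/1.14=25.5092; Δ=(23.4447−38.4734)/(57.4992−36.5904)=-0.7188; B=V−Δ·S=56.8189
Node (0,0) S=33.0000: V=(p*·25.5092+(1−p*)·33.7486)/1.14=25.0868; Δ=(25.5092−33.7486)/(43.5600−27.7200)=-0.5202; B=V−Δ·S=42.2522
Check: Δ(0,0)·S0 + B(0,0) = 25.0868 = V0.

(0,0): Delta=-0.5202 Bond=42.2522
(1,0): Delta=0.0000 Bond=33.7486
(1,1): Delta=-0.7188 Bond=56.8189
(2,0): Delta=0.0000 Bond=38.4734
(2,1): Delta=0.0000 Bond=38.4734
(2,2): Delta=-0.9932 Bond=80.5536
(3,0): Delta=0.0000 Bond=43.8596
(3,1): Delta=0.0000 Bond=43.8596
(3,2): Delta=0.0000 Bond=43.8596
(3,3): Delta=-1.3724 Bond=120.6140
V0=25.0868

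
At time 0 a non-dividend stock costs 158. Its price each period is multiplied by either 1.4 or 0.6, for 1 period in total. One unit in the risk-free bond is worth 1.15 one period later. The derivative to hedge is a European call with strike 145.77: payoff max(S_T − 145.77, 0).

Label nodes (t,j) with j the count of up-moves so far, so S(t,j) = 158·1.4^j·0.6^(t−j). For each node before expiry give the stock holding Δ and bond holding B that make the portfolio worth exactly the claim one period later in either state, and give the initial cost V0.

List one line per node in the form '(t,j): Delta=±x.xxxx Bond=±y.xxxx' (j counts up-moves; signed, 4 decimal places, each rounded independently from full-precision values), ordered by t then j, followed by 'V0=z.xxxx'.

The replicating-portfolio and risk-neutral prices coincide; use p* = (1.15−0.6)/(1.4−0.6) = 0.6875 for the latter.
Payoff layer (t=1): V(1,0)=0.0000, V(1,1)=75.4300
(0,0): S=158.0000. Δ = (V_up−V_dn)/(S_up−S_dn) = (75.4300−0.0000)/(221.2000−94.8000) = 0.5968. V = [p*·75.4300 + (1−p*)·0.0000]/1.15 = 45.0940. B = V − Δ·S = -49.1935.
Self-financing check: at every node Δ·S+B equals the discounted successor values.

(0,0): Delta=0.5968 Bond=-49.1935
V0=45.0940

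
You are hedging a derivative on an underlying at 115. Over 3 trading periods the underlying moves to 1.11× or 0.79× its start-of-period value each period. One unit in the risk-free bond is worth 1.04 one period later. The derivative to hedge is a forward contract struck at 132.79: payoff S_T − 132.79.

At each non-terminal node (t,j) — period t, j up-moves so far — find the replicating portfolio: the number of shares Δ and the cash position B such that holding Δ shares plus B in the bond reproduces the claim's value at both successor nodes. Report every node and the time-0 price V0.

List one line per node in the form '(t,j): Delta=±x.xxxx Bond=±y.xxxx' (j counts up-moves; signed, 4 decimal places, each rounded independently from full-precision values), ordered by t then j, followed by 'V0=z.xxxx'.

(0,0): Delta=1.0000 Bond=-118.0498
(1,0): Delta=1.0000 Bond=-122.7718
(1,1): Delta=1.0000 Bond=-122.7718
(2,0): Delta=1.0000 Bond=-127.6827
(2,1): Delta=1.0000 Bond=-127.6827
(2,2): Delta=1.0000 Bond=-127.6827
V0=-3.0498

Under the risk-neutral measure, an up-move has probability p* = (R−d)/(u−d) = 0.7812 and values discount at R = 1.04.
Terminal payoffs: V(3,0)=-76.0905, V(3,1)=-53.1236, V(3,2)=-20.8537, V(3,3)=24.4876
Node (2,0) S=71.7715: V=(p*·-53.1236+(1−p*)·-76.0905)/1.04=-55.9112; Δ=(-53.1236−-76.0905)/(79.6664−56.6995)=1.0000; B=V−Δ·S=-127.6827
Node (2,1) S=100.8435: V=(p*·-20.8537+(1−p*)·-53.1236)/1.04=-26.8392; Δ=(-20.8537−-53.1236)/(111.9363−79.6664)=1.0000; B=V−Δ·S=-127.6827
Node (2,2) S=141.6915: V=(p*·24.4876+(1−p*)·-20.8537)/1.04=14.0088; Δ=(24.4876−-20.8537)/(157.2776−111.9363)=1.0000; B=V−Δ·S=-127.6827
Node (1,0) S=90.8500: V=(p*·-26.8392+(1−p*)·-55.9112)/1.04=-31.9218; Δ=(-26.8392−-55.9112)/(100.8435−71.7715)=1.0000; B=V−Δ·S=-122.7718
Node (1,1) S=127.6500: V=(p*·14.0088+(1−p*)·-26.8392)/1.04=4.8782; Δ=(14.0088−-26.8392)/(141.6915−100.8435)=1.0000; B=V−Δ·S=-122.7718
Node (0,0) S=115.0000: V=(p*·4.8782+(1−p*)·-31.9218)/1.04=-3.0498; Δ=(4.8782−-31.9218)/(127.6500−90.8500)=1.0000; B=V−Δ·S=-118.0498
Each (Δ,B) replicates both successor values, so the strategy is self-financing and V0 is arbitrage-free.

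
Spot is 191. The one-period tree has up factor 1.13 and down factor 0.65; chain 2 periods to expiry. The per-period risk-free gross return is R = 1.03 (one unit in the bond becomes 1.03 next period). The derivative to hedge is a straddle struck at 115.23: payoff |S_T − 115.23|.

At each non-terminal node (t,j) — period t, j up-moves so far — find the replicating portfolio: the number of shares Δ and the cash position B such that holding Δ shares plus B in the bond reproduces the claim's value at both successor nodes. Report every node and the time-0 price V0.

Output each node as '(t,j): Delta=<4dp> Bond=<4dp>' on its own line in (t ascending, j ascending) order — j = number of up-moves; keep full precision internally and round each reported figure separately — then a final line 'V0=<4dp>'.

(0,0): Delta=0.8476 Bond=-76.6868
(1,0): Delta=-0.1590 Bond=45.9811
(1,1): Delta=1.0000 Bond=-111.8738
V0=85.2102

The replicating-portfolio and risk-neutral prices coincide; use p* = (1.03−0.65)/(1.13−0.65) = 0.7917 for the latter.
Terminal payoffs: V(2,0)=34.5325, V(2,1)=25.0595, V(2,2)=128.6579
  t=1,j=0: stock 124.1500 → up 140.2895 (V=25.0595), down 80.6975 (V=34.5325). Price 26.2457; hedge Δ=-0.1590, bond B=45.9811.
  t=1,j=1: stock 215.8300 → up 243.8879 (V=128.6579), down 140.2895 (V=25.0595). Price 103.9562; hedge Δ=1.0000, bond B=-111.8738.
  t=0,j=0: stock 191.0000 → up 215.8300 (V=103.9562), down 124.1500 (V=26.2457). Price 85.2102; hedge Δ=0.8476, bond B=-76.6868.
Each (Δ,B) replicates both successor values, so the strategy is self-financing and V0 is arbitrage-free.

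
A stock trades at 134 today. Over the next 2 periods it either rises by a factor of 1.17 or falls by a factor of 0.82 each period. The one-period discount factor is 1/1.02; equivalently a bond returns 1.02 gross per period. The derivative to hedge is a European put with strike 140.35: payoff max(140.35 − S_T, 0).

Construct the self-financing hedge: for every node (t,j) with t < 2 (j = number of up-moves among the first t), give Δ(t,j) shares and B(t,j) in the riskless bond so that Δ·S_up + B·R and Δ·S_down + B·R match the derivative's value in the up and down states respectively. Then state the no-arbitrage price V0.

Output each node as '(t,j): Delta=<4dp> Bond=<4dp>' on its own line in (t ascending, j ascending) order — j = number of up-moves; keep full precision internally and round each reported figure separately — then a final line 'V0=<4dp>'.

(0,0): Delta=-0.4854 Bond=79.4618
(1,0): Delta=-1.0000 Bond=137.5980
(1,1): Delta=-0.2149 Bond=38.6408
V0=14.4216

No-arbitrage ⇒ martingale measure with p* = (R−d)/(u−d) = 0.5714.
Terminal values V(2,·): V(2,0)=50.2484, V(2,1)=11.7904, V(2,2)=0.0000
(1,0): S=109.8800. Δ = (V_up−V_dn)/(S_up−S_dn) = (11.7904−50.2484)/(128.5596−90.1016) = -1.0000. V = [p*·11.7904 + (1−p*)·50.2484]/1.02 = 27.7180. B = V − Δ·S = 137.5980.
(1,1): S=156.7800. Δ = (V_up−V_dn)/(S_up−S_dn) = (0.0000−11.7904)/(183.4326−128.5596) = -0.2149. V = [p*·0.0000 + (1−p*)·11.7904]/1.02 = 4.9539. B = V − Δ·S = 38.6408.
(0,0): S=134.0000. Δ = (V_up−V_dn)/(S_up−S_dn) = (4.9539−27.7180)/(156.7800−109.8800) = -0.4854. V = [p*·4.9539 + (1−p*)·27.7180]/1.02 = 14.4216. B = V − Δ·S = 79.4618.
Root portfolio cost Δ·134+B reproduces V0=14.4216.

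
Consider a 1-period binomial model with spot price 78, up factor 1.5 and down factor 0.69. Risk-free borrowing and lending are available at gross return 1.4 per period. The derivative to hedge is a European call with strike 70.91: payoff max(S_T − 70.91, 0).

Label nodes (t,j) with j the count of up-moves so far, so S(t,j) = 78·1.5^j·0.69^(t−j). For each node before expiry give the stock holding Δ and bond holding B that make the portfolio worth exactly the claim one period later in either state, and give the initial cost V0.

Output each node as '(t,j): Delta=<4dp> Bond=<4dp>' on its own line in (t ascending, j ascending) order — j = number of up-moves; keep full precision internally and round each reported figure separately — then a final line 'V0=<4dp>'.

Since d<R<u, set p* = (R−d)/(u−d) = 0.8765; price each node as the discounted p*-expectation of its children.
At expiry t=1: V(1,0)=0.0000, V(1,1)=46.0900
Node (0,0) S=78.0000: V=(p*·46.0900+(1−p*)·0.0000)/1.4=28.8571; Δ=(46.0900−0.0000)/(117.0000−53.8200)=0.7295; B=V−Δ·S=-28.0442
Each (Δ,B) replicates both successor values, so the strategy is self-financing and V0 is arbitrage-free.

(0,0): Delta=0.7295 Bond=-28.0442
V0=28.8571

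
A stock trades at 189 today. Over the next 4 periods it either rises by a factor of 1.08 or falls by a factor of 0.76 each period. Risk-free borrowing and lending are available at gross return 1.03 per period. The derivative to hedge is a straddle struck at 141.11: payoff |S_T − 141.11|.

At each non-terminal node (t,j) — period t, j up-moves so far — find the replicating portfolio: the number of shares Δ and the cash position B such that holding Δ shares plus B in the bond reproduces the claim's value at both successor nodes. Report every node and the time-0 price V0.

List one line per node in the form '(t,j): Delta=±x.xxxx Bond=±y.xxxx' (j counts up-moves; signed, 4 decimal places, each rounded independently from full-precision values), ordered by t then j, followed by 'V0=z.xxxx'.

(0,0): Delta=0.7872 Bond=-81.3468
(1,0): Delta=0.1631 Bond=5.8607
(1,1): Delta=0.8686 Bond=-100.3887
(2,0): Delta=-1.0000 Bond=133.0097
(2,1): Delta=0.3147 Bond=-17.4770
(2,2): Delta=0.9407 Bond=-119.3121
(3,0): Delta=-1.0000 Bond=137.0000
(3,1): Delta=-1.0000 Bond=137.0000
(3,2): Delta=0.4860 Bond=-46.7052
(3,3): Delta=1.0000 Bond=-137.0000
V0=67.4399

No-arbitrage ⇒ martingale measure with p* = (R−d)/(u−d) = 0.8437.
Payoff layer (t=4): V(4,0)=78.0555, V(4,1)=51.5062, V(4,2)=13.7783, V(4,3)=39.8350, V(4,4)=116.0224
  t=3,j=0: stock 82.9665 → up 89.6038 (V=51.5062), down 63.0545 (V=78.0555). Price 54.0335; hedge Δ=-1.0000, bond B=137.0000.
  t=3,j=1: stock 117.8997 → up 127.3317 (V=13.7783), down 89.6038 (V=51.5062). Price 19.1003; hedge Δ=-1.0000, bond B=137.0000.
  t=3,j=2: stock 167.5417 → up 180.9450 (V=39.8350), down 127.3317 (V=13.7783). Price 34.7220; hedge Δ=0.4860, bond B=-46.7052.
  t=3,j=3: stock 238.0856 → up 257.1324 (V=116.0224), down 180.9450 (V=39.8350). Price 101.0856; hedge Δ=1.0000, bond B=-137.0000.
  t=2,j=0: stock 109.1664 → up 117.8997 (V=19.1003), down 82.9665 (V=54.0335). Price 23.8433; hedge Δ=-1.0000, bond B=133.0097.
  t=2,j=1: stock 155.1312 → up 167.5417 (V=34.7220), down 117.8997 (V=19.1003). Price 31.3409; hedge Δ=0.3147, bond B=-17.4770.
  t=2,j=2: stock 220.4496 → up 238.0856 (V=101.0856), down 167.5417 (V=34.7220). Price 88.0740; hedge Δ=0.9407, bond B=-119.3121.
  t=1,j=0: stock 143.6400 → up 155.1312 (V=31.3409), down 109.1664 (V=23.8433). Price 29.2907; hedge Δ=0.1631, bond B=5.8607.
  t=1,j=1: stock 204.1200 → up 220.4496 (V=88.0740), down 155.1312 (V=31.3409). Price 76.9024; hedge Δ=0.8686, bond B=-100.3887.
  t=0,j=0: stock 189.0000 → up 204.1200 (V=76.9024), down 143.6400 (V=29.2907). Price 67.4399; hedge Δ=0.7872, bond B=-81.3468.
Root portfolio cost Δ·189+B reproduces V0=67.4399.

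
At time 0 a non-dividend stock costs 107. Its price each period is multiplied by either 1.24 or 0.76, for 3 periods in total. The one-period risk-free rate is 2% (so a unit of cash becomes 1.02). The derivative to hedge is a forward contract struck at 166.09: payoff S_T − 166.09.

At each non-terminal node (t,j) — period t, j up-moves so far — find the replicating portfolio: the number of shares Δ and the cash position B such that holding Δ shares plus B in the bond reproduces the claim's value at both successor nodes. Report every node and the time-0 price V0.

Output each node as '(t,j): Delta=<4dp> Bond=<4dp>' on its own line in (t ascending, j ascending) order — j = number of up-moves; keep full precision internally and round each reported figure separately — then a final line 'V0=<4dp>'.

(0,0): Delta=1.0000 Bond=-156.5103
(1,0): Delta=1.0000 Bond=-159.6405
(1,1): Delta=1.0000 Bond=-159.6405
(2,0): Delta=1.0000 Bond=-162.8333
(2,1): Delta=1.0000 Bond=-162.8333
(2,2): Delta=1.0000 Bond=-162.8333
V0=-49.5103

Since d<R<u, set p* = (R−d)/(u−d) = 0.5417; price each node as the discounted p*-expectation of its children.
Terminal payoffs: V(3,0)=-119.1196, V(3,1)=-89.4540, V(3,2)=-41.0524, V(3,3)=37.9188
Node (2,0) S=61.8032: V=(p*·-89.4540+(1−p*)·-119.1196)/1.02=-101.0301; Δ=(-89.4540−-119.1196)/(76.6360−46.9704)=1.0000; B=V−Δ·S=-162.8333
Node (2,1) S=100.8368: V=(p*·-41.0524+(1−p*)·-89.4540)/1.02=-61.9965; Δ=(-41.0524−-89.4540)/(125.0376−76.6360)=1.0000; B=V−Δ·S=-162.8333
Node (2,2) S=164.5232: V=(p*·37.9188+(1−p*)·-41.0524)/1.02=1.6899; Δ=(37.9188−-41.0524)/(204.0088−125.0376)=1.0000; B=V−Δ·S=-162.8333
Node (1,0) S=81.3200: V=(p*·-61.9965+(1−p*)·-101.0301)/1.02=-78.3205; Δ=(-61.9965−-101.0301)/(100.8368−61.8032)=1.0000; B=V−Δ·S=-159.6405
Node (1,1) S=132.6800: V=(p*·1.6899+(1−p*)·-61.9965)/1.02=-26.9605; Δ=(1.6899−-61.9965)/(164.5232−100.8368)=1.0000; B=V−Δ·S=-159.6405
Node (0,0) S=107.0000: V=(p*·-26.9605+(1−p*)·-78.3205)/1.02=-49.5103; Δ=(-26.9605−-78.3205)/(132.6800−81.3200)=1.0000; B=V−Δ·S=-156.5103
The time-0 hedge costs -49.5103, which is the no-arbitrage price.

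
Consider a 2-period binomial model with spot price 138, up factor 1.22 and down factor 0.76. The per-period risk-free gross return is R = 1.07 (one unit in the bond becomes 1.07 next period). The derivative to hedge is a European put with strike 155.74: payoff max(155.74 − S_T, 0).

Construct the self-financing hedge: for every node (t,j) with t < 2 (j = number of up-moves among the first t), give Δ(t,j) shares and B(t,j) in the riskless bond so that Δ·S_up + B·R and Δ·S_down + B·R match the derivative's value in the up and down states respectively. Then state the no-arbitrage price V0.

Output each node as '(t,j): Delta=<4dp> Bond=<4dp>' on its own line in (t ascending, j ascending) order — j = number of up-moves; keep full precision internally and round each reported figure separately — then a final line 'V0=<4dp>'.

(0,0): Delta=-0.5073 Bond=87.7355
(1,0): Delta=-1.0000 Bond=145.5514
(1,1): Delta=-0.3588 Bond=68.8732
V0=17.7282

The replicating-portfolio and risk-neutral prices coincide; use p* = (1.07−0.76)/(1.22−0.76) = 0.6739 for the latter.
Terminal values V(2,·): V(2,0)=76.0312, V(2,1)=27.7864, V(2,2)=0.0000
(1,0): S=104.8800. Δ = (V_up−V_dn)/(S_up−S_dn) = (27.7864−76.0312)/(127.9536−79.7088) = -1.0000. V = [p*·27.7864 + (1−p*)·76.0312]/1.07 = 40.6714. B = V − Δ·S = 145.5514.
(1,1): S=168.3600. Δ = (V_up−V_dn)/(S_up−S_dn) = (0.0000−27.7864)/(205.3992−127.9536) = -0.3588. V = [p*·0.0000 + (1−p*)·27.7864]/1.07 = 8.4680. B = V − Δ·S = 68.8732.
(0,0): S=138.0000. Δ = (V_up−V_dn)/(S_up−S_dn) = (8.4680−40.6714)/(168.3600−104.8800) = -0.5073. V = [p*·8.4680 + (1−p*)·40.6714]/1.07 = 17.7282. B = V − Δ·S = 87.7355.
Root portfolio cost Δ·138+B reproduces V0=17.7282.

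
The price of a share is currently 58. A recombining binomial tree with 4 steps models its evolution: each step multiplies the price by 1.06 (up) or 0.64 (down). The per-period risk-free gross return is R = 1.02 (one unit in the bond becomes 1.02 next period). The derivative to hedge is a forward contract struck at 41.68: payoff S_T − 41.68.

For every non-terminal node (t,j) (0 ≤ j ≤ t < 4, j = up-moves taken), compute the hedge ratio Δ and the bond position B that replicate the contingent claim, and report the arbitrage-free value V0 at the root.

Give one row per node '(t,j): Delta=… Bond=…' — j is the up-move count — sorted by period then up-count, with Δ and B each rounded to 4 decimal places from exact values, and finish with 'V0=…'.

No-arbitrage ⇒ martingale measure with p* = (R−d)/(u−d) = 0.9048.
Terminal payoffs: V(4,0)=-31.9492, V(4,1)=-25.5634, V(4,2)=-14.9869, V(4,3)=2.5305, V(4,4)=31.5437
  t=3,j=0: stock 15.2044 → up 16.1166 (V=-25.5634), down 9.7308 (V=-31.9492). Price -25.6584; hedge Δ=1.0000, bond B=-40.8627.
  t=3,j=1: stock 25.1822 → up 26.6931 (V=-14.9869), down 16.1166 (V=-25.5634). Price -15.6805; hedge Δ=1.0000, bond B=-40.8627.
  t=3,j=2: stock 41.7080 → up 44.2105 (V=2.5305), down 26.6931 (V=-14.9869). Price 0.8453; hedge Δ=1.0000, bond B=-40.8627.
  t=3,j=3: stock 69.0789 → up 73.2237 (V=31.5437), down 44.2105 (V=2.5305). Price 28.2162; hedge Δ=1.0000, bond B=-40.8627.
  t=2,j=0: stock 23.7568 → up 25.1822 (V=-15.6805), down 15.2044 (V=-25.6584). Price -16.3047; hedge Δ=1.0000, bond B=-40.0615.
  t=2,j=1: stock 39.3472 → up 41.7080 (V=0.8453), down 25.1822 (V=-15.6805). Price -0.7143; hedge Δ=1.0000, bond B=-40.0615.
  t=2,j=2: stock 65.1688 → up 69.0789 (V=28.2162), down 41.7080 (V=0.8453). Price 25.1073; hedge Δ=1.0000, bond B=-40.0615.
  t=1,j=0: stock 37.1200 → up 39.3472 (V=-0.7143), down 23.7568 (V=-16.3047). Price -2.1560; hedge Δ=1.0000, bond B=-39.2760.
  t=1,j=1: stock 61.4800 → up 65.1688 (V=25.1073), down 39.3472 (V=-0.7143). Price 22.2040; hedge Δ=1.0000, bond B=-39.2760.
  t=0,j=0: stock 58.0000 → up 61.4800 (V=22.2040), down 37.1200 (V=-2.1560). Price 19.4941; hedge Δ=1.0000, bond B=-38.5059.
Check: Δ(0,0)·S0 + B(0,0) = 19.4941 = V0.

(0,0): Delta=1.0000 Bond=-38.5059
(1,0): Delta=1.0000 Bond=-39.2760
(1,1): Delta=1.0000 Bond=-39.2760
(2,0): Delta=1.0000 Bond=-40.0615
(2,1): Delta=1.0000 Bond=-40.0615
(2,2): Delta=1.0000 Bond=-40.0615
(3,0): Delta=1.0000 Bond=-40.8627
(3,1): Delta=1.0000 Bond=-40.8627
(3,2): Delta=1.0000 Bond=-40.8627
(3,3): Delta=1.0000 Bond=-40.8627
V0=19.4941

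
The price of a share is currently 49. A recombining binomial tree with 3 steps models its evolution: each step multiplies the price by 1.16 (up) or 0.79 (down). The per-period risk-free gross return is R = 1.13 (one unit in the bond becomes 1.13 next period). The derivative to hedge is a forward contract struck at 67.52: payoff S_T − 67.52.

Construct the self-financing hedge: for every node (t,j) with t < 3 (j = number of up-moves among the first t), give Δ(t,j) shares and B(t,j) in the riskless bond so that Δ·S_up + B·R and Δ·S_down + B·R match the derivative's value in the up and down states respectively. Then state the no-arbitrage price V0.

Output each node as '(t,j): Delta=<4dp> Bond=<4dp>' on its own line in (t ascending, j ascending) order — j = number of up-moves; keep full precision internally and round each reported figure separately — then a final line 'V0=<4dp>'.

(0,0): Delta=1.0000 Bond=-46.7947
(1,0): Delta=1.0000 Bond=-52.8781
(1,1): Delta=1.0000 Bond=-52.8781
(2,0): Delta=1.0000 Bond=-59.7522
(2,1): Delta=1.0000 Bond=-59.7522
(2,2): Delta=1.0000 Bond=-59.7522
V0=2.2053

Risk-neutral probability p* = (R−d)/(u−d) = (1.13−0.79)/(1.16−0.79) = 0.9189.
Payoff layer (t=3): V(3,0)=-43.3611, V(3,1)=-32.0462, V(3,2)=-15.4318, V(3,3)=8.9639
(2,0): S=30.5809. Δ = (V_up−V_dn)/(S_up−S_dn) = (-32.0462−-43.3611)/(35.4738−24.1589) = 1.0000. V = [p*·-32.0462 + (1−p*)·-43.3611]/1.13 = -29.1713. B = V − Δ·S = -59.7522.
(2,1): S=44.9036. Δ = (V_up−V_dn)/(S_up−S_dn) = (-15.4318−-32.0462)/(52.0882−35.4738) = 1.0000. V = [p*·-15.4318 + (1−p*)·-32.0462]/1.13 = -14.8486. B = V − Δ·S = -59.7522.
(2,2): S=65.9344. Δ = (V_up−V_dn)/(S_up−S_dn) = (8.9639−-15.4318)/(76.4839−52.0882) = 1.0000. V = [p*·8.9639 + (1−p*)·-15.4318]/1.13 = 6.1822. B = V − Δ·S = -59.7522.
(1,0): S=38.7100. Δ = (V_up−V_dn)/(S_up−S_dn) = (-14.8486−-29.1713)/(44.9036−30.5809) = 1.0000. V = [p*·-14.8486 + (1−p*)·-29.1713]/1.13 = -14.1681. B = V − Δ·S = -52.8781.
(1,1): S=56.8400. Δ = (V_up−V_dn)/(S_up−S_dn) = (6.1822−-14.8486)/(65.9344−44.9036) = 1.0000. V = [p*·6.1822 + (1−p*)·-14.8486]/1.13 = 3.9619. B = V − Δ·S = -52.8781.
(0,0): S=49.0000. Δ = (V_up−V_dn)/(S_up−S_dn) = (3.9619−-14.1681)/(56.8400−38.7100) = 1.0000. V = [p*·3.9619 + (1−p*)·-14.1681]/1.13 = 2.2053. B = V − Δ·S = -46.7947.
Each (Δ,B) replicates both successor values, so the strategy is self-financing and V0 is arbitrage-free.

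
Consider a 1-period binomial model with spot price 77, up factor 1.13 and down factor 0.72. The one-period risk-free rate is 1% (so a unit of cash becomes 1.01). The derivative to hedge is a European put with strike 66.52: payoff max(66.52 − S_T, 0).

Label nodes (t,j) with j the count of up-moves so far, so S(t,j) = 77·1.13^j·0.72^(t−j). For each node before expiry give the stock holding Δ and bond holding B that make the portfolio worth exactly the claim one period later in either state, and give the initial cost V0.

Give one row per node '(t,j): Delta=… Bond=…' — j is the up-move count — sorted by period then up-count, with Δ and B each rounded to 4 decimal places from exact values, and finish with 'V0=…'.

Risk-neutral probability p* = (R−d)/(u−d) = (1.01−0.72)/(1.13−0.72) = 0.7073.
At expiry t=1: V(1,0)=11.0800, V(1,1)=0.0000
(0,0): S=77.0000. Δ = (V_up−V_dn)/(S_up−S_dn) = (0.0000−11.0800)/(87.0100−55.4400) = -0.3510. V = [p*·0.0000 + (1−p*)·11.0800]/1.01 = 3.2108. B = V − Δ·S = 30.2352.
Root portfolio cost Δ·77+B reproduces V0=3.2108.

(0,0): Delta=-0.3510 Bond=30.2352
V0=3.2108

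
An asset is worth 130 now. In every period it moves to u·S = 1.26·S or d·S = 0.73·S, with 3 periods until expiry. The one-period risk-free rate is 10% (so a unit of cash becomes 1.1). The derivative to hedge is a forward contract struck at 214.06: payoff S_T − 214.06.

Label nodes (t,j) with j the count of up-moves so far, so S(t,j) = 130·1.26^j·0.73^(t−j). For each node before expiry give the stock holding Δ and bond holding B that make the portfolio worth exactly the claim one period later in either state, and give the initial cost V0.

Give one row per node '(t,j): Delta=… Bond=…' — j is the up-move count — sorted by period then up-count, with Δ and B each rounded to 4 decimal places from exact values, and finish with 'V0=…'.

(0,0): Delta=1.0000 Bond=-160.8264
(1,0): Delta=1.0000 Bond=-176.9091
(1,1): Delta=1.0000 Bond=-176.9091
(2,0): Delta=1.0000 Bond=-194.6000
(2,1): Delta=1.0000 Bond=-194.6000
(2,2): Delta=1.0000 Bond=-194.6000
V0=-30.8264

Risk-neutral probability p* = (R−d)/(u−d) = (1.1−0.73)/(1.26−0.73) = 0.6981.
Terminal payoffs: V(3,0)=-163.4878, V(3,1)=-126.7710, V(3,2)=-63.3968, V(3,3)=45.9889
Node (2,0) S=69.2770: V=(p*·-126.7710+(1−p*)·-163.4878)/1.1=-125.3230; Δ=(-126.7710−-163.4878)/(87.2890−50.5722)=1.0000; B=V−Δ·S=-194.6000
Node (2,1) S=119.5740: V=(p*·-63.3968+(1−p*)·-126.7710)/1.1=-75.0260; Δ=(-63.3968−-126.7710)/(150.6632−87.2890)=1.0000; B=V−Δ·S=-194.6000
Node (2,2) S=206.3880: V=(p*·45.9889+(1−p*)·-63.3968)/1.1=11.7880; Δ=(45.9889−-63.3968)/(260.0489−150.6632)=1.0000; B=V−Δ·S=-194.6000
Node (1,0) S=94.9000: V=(p*·-75.0260+(1−p*)·-125.3230)/1.1=-82.0091; Δ=(-75.0260−-125.3230)/(119.5740−69.2770)=1.0000; B=V−Δ·S=-176.9091
Node (1,1) S=163.8000: V=(p*·11.7880+(1−p*)·-75.0260)/1.1=-13.1091; Δ=(11.7880−-75.0260)/(206.3880−119.5740)=1.0000; B=V−Δ·S=-176.9091
Node (0,0) S=130.0000: V=(p*·-13.1091+(1−p*)·-82.0091)/1.1=-30.8264; Δ=(-13.1091−-82.0091)/(163.8000−94.9000)=1.0000; B=V−Δ·S=-160.8264
Self-financing check: at every node Δ·S+B equals the discounted successor values.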